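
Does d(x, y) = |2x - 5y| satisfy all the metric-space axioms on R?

No. d fails symmetry: d(7, 3) = |2·7 - 5·3| = |-1| = 1, but d(3, 7) = |2·3 - 5·7| = |-29| = 29. Since 1 ≠ 29, d(x,y) ≠ d(y,x) in general.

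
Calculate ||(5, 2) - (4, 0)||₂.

√(Σ(x_i - y_i)²) = √((5 - 4)² + (2 - 0)²)
= √(1² + 2²) = √(1 + 4) = √5 ≈ 2.2361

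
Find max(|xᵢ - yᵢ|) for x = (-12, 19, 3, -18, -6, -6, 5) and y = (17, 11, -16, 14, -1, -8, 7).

max(|x_i - y_i|) = max(|-12 - 17|, |19 - 11|, |3 - (-16)|, |-18 - 14|, |-6 - (-1)|, |-6 - (-8)|, |5 - 7|) = max(29, 8, 19, 32, 5, 2, 2) = 32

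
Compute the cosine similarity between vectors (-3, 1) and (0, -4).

With u = (-3, 1), v = (0, -4):
u·v = (-3)·0 + 1·(-4) = 0 + (-4) = -4.
|u| = √((-3)² + 1²) = √10, |v| = √(0² + (-4)²) = √16, so |u||v| = √(10·16) = √160.
cos θ = (u·v)/(|u||v|) = -4/√160 ≈ -0.3162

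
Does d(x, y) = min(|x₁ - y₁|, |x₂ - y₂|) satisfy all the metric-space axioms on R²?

No. d fails identity of indiscernibles: take x = (0, 0) and y = (0, 4). Then d(x,y) = min(|0 - 0|, |0 - 4|) = min(0, 4) = 0, yet x ≠ y.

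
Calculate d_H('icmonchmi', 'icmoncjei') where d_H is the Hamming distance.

Differing positions: 7, 8. Hamming distance = 2.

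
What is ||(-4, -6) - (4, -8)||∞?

max(|x_i - y_i|) = max(|-4 - 4|, |-6 - (-8)|) = max(8, 2) = 8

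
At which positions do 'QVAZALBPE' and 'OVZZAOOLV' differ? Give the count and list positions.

Differing positions: 1, 3, 6, 7, 8, 9. Hamming distance = 6.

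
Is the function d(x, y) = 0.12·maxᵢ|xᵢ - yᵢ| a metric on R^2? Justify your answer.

Yes. The L∞ (Chebyshev) norm induces a metric on R^2, and multiplying a metric by a positive constant 0.12 > 0 preserves all four axioms: non-negativity (0.12·||x-y|| ≥ 0), identity (0.12·||x-y|| = 0 ⟺ ||x-y|| = 0 ⟺ x = y), symmetry (||x-y|| = ||y-x||), and the triangle inequality (0.12·||x-z|| ≤ 0.12·||x-y|| + 0.12·||y-z||). So d is a metric.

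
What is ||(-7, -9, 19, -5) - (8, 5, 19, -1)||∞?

max(|x_i - y_i|) = max(|-7 - 8|, |-9 - 5|, |19 - 19|, |-5 - (-1)|) = max(15, 14, 0, 4) = 15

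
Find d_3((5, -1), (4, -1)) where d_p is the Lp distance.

(Σ|x_i - y_i|^3)^(1/3) = (|5 - 4|^3 + |-1 - (-1)|^3)^(1/3)
= (1^3 + 0^3)^(1/3) = (1 + 0)^(1/3) = (1)^(1/3) = 1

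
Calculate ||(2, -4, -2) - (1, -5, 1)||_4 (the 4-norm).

(Σ|x_i - y_i|^4)^(1/4) = (|2 - 1|^4 + |-4 - (-5)|^4 + |-2 - 1|^4)^(1/4)
= (1^4 + 1^4 + 3^4)^(1/4) = (1 + 1 + 81)^(1/4) = (83)^(1/4) ≈ 3.0183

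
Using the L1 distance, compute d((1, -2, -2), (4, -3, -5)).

Σ|x_i - y_i| = |1 - 4| + |-2 - (-3)| + |-2 - (-5)| = 3 + 1 + 3 = 7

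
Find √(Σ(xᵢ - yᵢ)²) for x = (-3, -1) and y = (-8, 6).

√(Σ(x_i - y_i)²) = √((-3 - (-8))² + (-1 - 6)²)
= √(5² + (-7)²) = √(25 + 49) = √74 ≈ 8.6023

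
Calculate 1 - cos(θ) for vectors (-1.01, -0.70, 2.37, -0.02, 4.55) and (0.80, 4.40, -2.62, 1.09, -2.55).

With u = (-1.01, -0.70, 2.37, -0.02, 4.55), v = (0.80, 4.40, -2.62, 1.09, -2.55):
u·v = (-1.01)·0.8 + (-0.7)·4.4 + 2.37·(-2.62) + (-0.02)·1.09 + 4.55·(-2.55) = (-0.808) + (-3.08) + (-6.2094) + (-0.0218) + (-11.6025) = -21.7217.
|u| = √((-1.01)² + (-0.7)² + 2.37² + (-0.02)² + 4.55²) = √(1.0201 + 0.49 + 5.6169 + 0.0004 + 20.7025) = √27.8299, |v| = √(0.8² + 4.4² + (-2.62)² + 1.09² + (-2.55)²) = √(0.64 + 19.36 + 6.8644 + 1.1881 + 6.5025) = √34.555.
cos θ = (u·v)/(|u||v|) = -21.7217/(√27.8299·√34.555) ≈ -0.7005
Cosine distance = 1 - cos θ ≈ 1 - (-0.7005) = 1.7005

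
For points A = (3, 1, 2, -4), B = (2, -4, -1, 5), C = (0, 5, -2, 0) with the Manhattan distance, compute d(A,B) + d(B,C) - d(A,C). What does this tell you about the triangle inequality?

d(A,B) = 1 + 5 + 3 + 9 = 18, d(B,C) = 2 + 9 + 1 + 5 = 17, d(A,C) = 3 + 4 + 4 + 4 = 15.
d(A,B) + d(B,C) - d(A,C) = 18 + 17 - 15 = 35 - 15 = 20. This is ≥ 0, so the triangle inequality holds for these points.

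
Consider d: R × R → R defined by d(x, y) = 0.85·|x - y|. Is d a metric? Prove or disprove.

Yes. Since |x - y| is a metric on R and 0.85 > 0, the positive scalar multiple 0.85·|x - y| is also a metric: scaling by a positive constant preserves non-negativity, identity (d=0 ⟺ |x-y|=0 ⟺ x=y), symmetry, and the triangle inequality.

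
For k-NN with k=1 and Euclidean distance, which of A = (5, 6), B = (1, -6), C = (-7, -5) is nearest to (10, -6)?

Distances: d(A) = 13, d(B) = 9, d(C) ≈ 17.0294. Nearest: B = (1, -6) with distance 9.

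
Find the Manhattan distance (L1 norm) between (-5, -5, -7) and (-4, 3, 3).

Σ|x_i - y_i| = |-5 - (-4)| + |-5 - 3| + |-7 - 3| = 1 + 8 + 10 = 19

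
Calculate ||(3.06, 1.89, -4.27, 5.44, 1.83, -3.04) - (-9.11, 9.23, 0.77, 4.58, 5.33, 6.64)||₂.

√(Σ(x_i - y_i)²) = √((3.06 - (-9.11))² + (1.89 - 9.23)² + (-4.27 - 0.77)² + (5.44 - 4.58)² + (1.83 - 5.33)² + (-3.04 - 6.64)²)
= √(12.17² + (-7.34)² + (-5.04)² + 0.86² + (-3.5)² + (-9.68)²) = √(148.1089 + 53.8756 + 25.4016 + 0.7396 + 12.25 + 93.7024) = √334.0781 ≈ 18.2778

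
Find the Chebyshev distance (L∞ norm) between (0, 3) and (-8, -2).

max(|x_i - y_i|) = max(|0 - (-8)|, |3 - (-2)|) = max(8, 5) = 8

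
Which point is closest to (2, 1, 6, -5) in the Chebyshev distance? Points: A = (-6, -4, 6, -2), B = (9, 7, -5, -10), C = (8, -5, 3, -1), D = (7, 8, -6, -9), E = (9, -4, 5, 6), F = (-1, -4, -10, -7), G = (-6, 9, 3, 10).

Distances: d(A) = 8, d(B) = 11, d(C) = 6, d(D) = 12, d(E) = 11, d(F) = 16, d(G) = 15. Nearest: C = (8, -5, 3, -1) with distance 6.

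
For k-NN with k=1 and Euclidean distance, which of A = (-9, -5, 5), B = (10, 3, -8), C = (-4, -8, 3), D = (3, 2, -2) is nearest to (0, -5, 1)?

Distances: d(A) ≈ 9.8489, d(B) ≈ 15.6525, d(C) ≈ 5.3852, d(D) ≈ 8.1854. Nearest: C = (-4, -8, 3) with distance 5.3852.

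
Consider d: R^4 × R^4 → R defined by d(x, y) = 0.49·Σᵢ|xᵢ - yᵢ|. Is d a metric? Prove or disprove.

Yes. The L1 (Manhattan) norm induces a metric on R^4, and multiplying a metric by a positive constant 0.49 > 0 preserves all four axioms: non-negativity (0.49·||x-y|| ≥ 0), identity (0.49·||x-y|| = 0 ⟺ ||x-y|| = 0 ⟺ x = y), symmetry (||x-y|| = ||y-x||), and the triangle inequality (0.49·||x-z|| ≤ 0.49·||x-y|| + 0.49·||y-z||). So d is a metric.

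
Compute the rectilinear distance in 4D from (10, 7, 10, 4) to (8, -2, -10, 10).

Σ|x_i - y_i| = |10 - 8| + |7 - (-2)| + |10 - (-10)| + |4 - 10| = 2 + 9 + 20 + 6 = 37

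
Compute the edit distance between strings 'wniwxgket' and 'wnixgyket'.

Let D[i][j] be the edit distance between the first i characters of 'wniwxgket' and the first j characters of 'wnixgyket', with D[i][0] = i, D[0][j] = j, and D[i][j] = D[i-1][j-1] if the characters match, else 1 + min(D[i-1][j], D[i][j-1], D[i-1][j-1]). Filling the table (rows: prefixes of 'wniwxgket', columns: prefixes of 'wnixgyket'):
     ε  w  n  i  x  g  y  k  e  t
  ε  0  1  2  3  4  5  6  7  8  9
  w  1  0  1  2  3  4  5  6  7  8
  n  2  1  0  1  2  3  4  5  6  7
  i  3  2  1  0  1  2  3  4  5  6
  w  4  3  2  1  1  2  3  4  5  6
  x  5  4  3  2  1  2  3  4  5  6
  g  6  5  4  3  2  1  2  3  4  5
  k  7  6  5  4  3  2  2  2  3  4
  e  8  7  6  5  4  3  3  3  2  3
  t  9  8  7  6  5  4  4  4  3  2
The bottom-right entry gives D[9][9] = 2, so no sequence of fewer than 2 edits works. Backtracking through the table gives one optimal edit sequence (2 edits):
  wniwxgket → wnixgket (del w @4)
  wnixgket → wnixgyket (ins y @6)
Edit distance = 2.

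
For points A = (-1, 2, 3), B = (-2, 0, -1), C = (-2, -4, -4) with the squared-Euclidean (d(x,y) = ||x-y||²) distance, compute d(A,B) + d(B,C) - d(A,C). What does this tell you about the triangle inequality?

d(A,B) = 1² + 2² + 4² = 21, d(B,C) = 0² + 4² + 3² = 25, d(A,C) = 1² + 6² + 7² = 86.
d(A,B) + d(B,C) - d(A,C) = 21 + 25 - 86 = 46 - 86 = -40. This is < 0, so the triangle inequality FAILS for these points (squared-Euclidean is not a metric).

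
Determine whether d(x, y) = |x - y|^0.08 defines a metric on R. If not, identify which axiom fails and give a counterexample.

Yes. With 0 < p = 0.08 ≤ 1, d(x,y) = |x-y|^0.08 is a metric on R. Non-negativity and symmetry are immediate; |x-y|^0.08 = 0 ⟺ |x-y| = 0 ⟺ x = y. For the triangle inequality, the function t ↦ t^0.08 is subadditive on [0,∞) when p ≤ 1, so |x-z|^0.08 ≤ (|x-y| + |y-z|)^0.08 ≤ |x-y|^0.08 + |y-z|^0.08.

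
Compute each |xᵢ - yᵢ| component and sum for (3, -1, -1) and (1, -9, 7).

Σ|x_i - y_i| = |3 - 1| + |-1 - (-9)| + |-1 - 7| = 2 + 8 + 8 = 18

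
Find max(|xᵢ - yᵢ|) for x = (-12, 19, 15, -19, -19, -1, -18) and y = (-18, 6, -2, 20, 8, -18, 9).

max(|x_i - y_i|) = max(|-12 - (-18)|, |19 - 6|, |15 - (-2)|, |-19 - 20|, |-19 - 8|, |-1 - (-18)|, |-18 - 9|) = max(6, 13, 17, 39, 27, 17, 27) = 39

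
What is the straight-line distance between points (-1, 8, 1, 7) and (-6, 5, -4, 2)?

√(Σ(x_i - y_i)²) = √((-1 - (-6))² + (8 - 5)² + (1 - (-4))² + (7 - 2)²)
= √(5² + 3² + 5² + 5²) = √(25 + 9 + 25 + 25) = √84 ≈ 9.1652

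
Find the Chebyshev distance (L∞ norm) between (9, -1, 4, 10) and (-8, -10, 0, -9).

max(|x_i - y_i|) = max(|9 - (-8)|, |-1 - (-10)|, |4 - 0|, |10 - (-9)|) = max(17, 9, 4, 19) = 19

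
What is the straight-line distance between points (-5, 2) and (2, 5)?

√(Σ(x_i - y_i)²) = √((-5 - 2)² + (2 - 5)²)
= √((-7)² + (-3)²) = √(49 + 9) = √58 ≈ 7.6158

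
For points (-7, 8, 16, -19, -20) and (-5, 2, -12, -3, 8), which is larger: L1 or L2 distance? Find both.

L1 = |-7 - (-5)| + |8 - 2| + |16 - (-12)| + |-19 - (-3)| + |-20 - 8| = 2 + 6 + 28 + 16 + 28 = 80
L2 = √(2² + 6² + 28² + 16² + 28²) = √1864 ≈ 43.1741
L1 ≥ L2 always (equality iff movement is along one axis); L1 > L2 here.
Ratio L1/L2 = 80/√1864 ≈ 1.853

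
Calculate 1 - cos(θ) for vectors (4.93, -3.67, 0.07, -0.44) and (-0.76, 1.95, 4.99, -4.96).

With u = (4.93, -3.67, 0.07, -0.44), v = (-0.76, 1.95, 4.99, -4.96):
u·v = 4.93·(-0.76) + (-3.67)·1.95 + 0.07·4.99 + (-0.44)·(-4.96) = (-3.7468) + (-7.1565) + 0.3493 + 2.1824 = -8.3716.
|u| = √(4.93² + (-3.67)² + 0.07² + (-0.44)²) = √(24.3049 + 13.4689 + 0.0049 + 0.1936) = √37.9723, |v| = √((-0.76)² + 1.95² + 4.99² + (-4.96)²) = √(0.5776 + 3.8025 + 24.9001 + 24.6016) = √53.8818.
cos θ = (u·v)/(|u||v|) = -8.3716/(√37.9723·√53.8818) ≈ -0.1851
Cosine distance = 1 - cos θ ≈ 1 - (-0.1851) = 1.1851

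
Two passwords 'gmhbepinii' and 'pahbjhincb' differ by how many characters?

Differing positions: 1, 2, 5, 6, 9, 10. Hamming distance = 6.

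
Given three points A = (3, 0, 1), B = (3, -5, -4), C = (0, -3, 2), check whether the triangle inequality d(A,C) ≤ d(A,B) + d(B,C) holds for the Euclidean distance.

d(A,B) = √(0² + 5² + 5²) = √50 ≈ 7.0711, d(B,C) = √(3² + 2² + 6²) = √49 = 7, d(A,C) = √(3² + 3² + 1²) = √19 ≈ 4.3589.
d(A,C) ≈ 4.3589 ≤ 7.0711 + 7 = 14.0711. Triangle inequality is satisfied.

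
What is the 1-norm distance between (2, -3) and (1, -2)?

Σ|x_i - y_i| = |2 - 1| + |-3 - (-2)| = 1 + 1 = 2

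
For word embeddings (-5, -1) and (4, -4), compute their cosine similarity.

With u = (-5, -1), v = (4, -4):
u·v = (-5)·4 + (-1)·(-4) = (-20) + 4 = -16.
|u| = √((-5)² + (-1)²) = √26, |v| = √(4² + (-4)²) = √32, so |u||v| = √(26·32) = √832.
cos θ = (u·v)/(|u||v|) = -16/√832 ≈ -0.5547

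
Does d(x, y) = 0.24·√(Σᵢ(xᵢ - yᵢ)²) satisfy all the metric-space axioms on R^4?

Yes. The L2 (Euclidean) norm induces a metric on R^4, and multiplying a metric by a positive constant 0.24 > 0 preserves all four axioms: non-negativity (0.24·||x-y|| ≥ 0), identity (0.24·||x-y|| = 0 ⟺ ||x-y|| = 0 ⟺ x = y), symmetry (||x-y|| = ||y-x||), and the triangle inequality (0.24·||x-z|| ≤ 0.24·||x-y|| + 0.24·||y-z||). So d is a metric.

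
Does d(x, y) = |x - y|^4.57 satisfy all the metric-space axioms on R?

No. d(x,y) = |x-y|^4.57 fails the triangle inequality since p = 4.57 > 1. Counterexample: x = -5, y = -4, z = 1. d(x,z) = |-5 - 1|^4.57 = 6^4.57 ≈ 3598.7462, but d(x,y) + d(y,z) = 1^4.57 + 5^4.57 ≈ 1 + 1564.2023 = 1565.2023. Since 3598.7462 > 1565.2023, the triangle inequality is violated.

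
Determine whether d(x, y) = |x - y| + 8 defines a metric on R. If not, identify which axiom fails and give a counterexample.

No. d fails identity of indiscernibles (specifically d(x,x) = 0): d(2, 2) = |2 - 2| + 8 = 0 + 8 = 8 ≠ 0.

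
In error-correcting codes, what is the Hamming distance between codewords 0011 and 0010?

Differing positions: 4. Hamming distance = 1.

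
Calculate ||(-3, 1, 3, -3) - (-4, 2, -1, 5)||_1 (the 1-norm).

Σ|x_i - y_i| = |-3 - (-4)| + |1 - 2| + |3 - (-1)| + |-3 - 5| = 1 + 1 + 4 + 8 = 14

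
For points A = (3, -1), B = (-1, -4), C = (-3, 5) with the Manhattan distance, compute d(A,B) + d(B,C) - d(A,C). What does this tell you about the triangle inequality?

d(A,B) = 4 + 3 = 7, d(B,C) = 2 + 9 = 11, d(A,C) = 6 + 6 = 12.
d(A,B) + d(B,C) - d(A,C) = 7 + 11 - 12 = 18 - 12 = 6. This is ≥ 0, so the triangle inequality holds for these points.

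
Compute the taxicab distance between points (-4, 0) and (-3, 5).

Σ|x_i - y_i| = |-4 - (-3)| + |0 - 5| = 1 + 5 = 6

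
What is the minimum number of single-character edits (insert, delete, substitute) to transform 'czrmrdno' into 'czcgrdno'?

Let D[i][j] be the edit distance between the first i characters of 'czrmrdno' and the first j characters of 'czcgrdno', with D[i][0] = i, D[0][j] = j, and D[i][j] = D[i-1][j-1] if the characters match, else 1 + min(D[i-1][j], D[i][j-1], D[i-1][j-1]). Filling the table (rows: prefixes of 'czrmrdno', columns: prefixes of 'czcgrdno'):
     ε  c  z  c  g  r  d  n  o
  ε  0  1  2  3  4  5  6  7  8
  c  1  0  1  2  3  4  5  6  7
  z  2  1  0  1  2  3  4  5  6
  r  3  2  1  1  2  2  3  4  5
  m  4  3  2  2  2  3  3  4  5
  r  5  4  3  3  3  2  3  4  5
  d  6  5  4  4  4  3  2  3  4
  n  7  6  5  5  5  4  3  2  3
  o  8  7  6  6  6  5  4  3  2
The bottom-right entry gives D[8][8] = 2, so no sequence of fewer than 2 edits works. Backtracking through the table gives one optimal edit sequence (2 edits):
  czrmrdno → czcmrdno (sub r→c @3)
  czcmrdno → czcgrdno (sub m→g @4)
Edit distance = 2.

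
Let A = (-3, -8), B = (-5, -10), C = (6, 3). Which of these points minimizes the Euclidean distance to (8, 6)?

Distances: d(A) ≈ 17.8045, d(B) ≈ 20.6155, d(C) ≈ 3.6056. Nearest: C = (6, 3) with distance 3.6056.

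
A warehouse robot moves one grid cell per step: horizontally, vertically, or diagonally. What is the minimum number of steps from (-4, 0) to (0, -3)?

max(|x_i - y_i|) = max(|-4 - 0|, |0 - (-3)|) = max(4, 3) = 4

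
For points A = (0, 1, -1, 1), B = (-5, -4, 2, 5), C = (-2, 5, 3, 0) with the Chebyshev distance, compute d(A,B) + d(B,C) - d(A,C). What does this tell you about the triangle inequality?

d(A,B) = max(5, 5, 3, 4) = 5, d(B,C) = max(3, 9, 1, 5) = 9, d(A,C) = max(2, 4, 4, 1) = 4.
d(A,B) + d(B,C) - d(A,C) = 5 + 9 - 4 = 14 - 4 = 10. This is ≥ 0, so the triangle inequality holds for these points.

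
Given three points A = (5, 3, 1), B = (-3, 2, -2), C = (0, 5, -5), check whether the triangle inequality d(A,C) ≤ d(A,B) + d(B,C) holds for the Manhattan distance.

d(A,B) = 8 + 1 + 3 = 12, d(B,C) = 3 + 3 + 3 = 9, d(A,C) = 5 + 2 + 6 = 13.
d(A,C) = 13 ≤ 12 + 9 = 21. Triangle inequality is satisfied.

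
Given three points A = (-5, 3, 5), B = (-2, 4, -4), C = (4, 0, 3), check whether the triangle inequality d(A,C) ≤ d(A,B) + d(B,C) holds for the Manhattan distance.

d(A,B) = 3 + 1 + 9 = 13, d(B,C) = 6 + 4 + 7 = 17, d(A,C) = 9 + 3 + 2 = 14.
d(A,C) = 14 ≤ 13 + 17 = 30. Triangle inequality is satisfied.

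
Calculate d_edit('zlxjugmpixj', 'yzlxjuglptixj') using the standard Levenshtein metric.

Let D[i][j] be the edit distance between the first i characters of 'zlxjugmpixj' and the first j characters of 'yzlxjuglptixj', with D[i][0] = i, D[0][j] = j, and D[i][j] = D[i-1][j-1] if the characters match, else 1 + min(D[i-1][j], D[i][j-1], D[i-1][j-1]). Filling the table (rows: prefixes of 'zlxjugmpixj', columns: prefixes of 'yzlxjuglptixj'):
     ε  y  z  l  x  j  u  g  l  p  t  i  x  j
  ε  0  1  2  3  4  5  6  7  8  9 10 11 12 13
  z  1  1  1  2  3  4  5  6  7  8  9 10 11 12
  l  2  2  2  1  2  3  4  5  6  7  8  9 10 11
  x  3  3  3  2  1  2  3  4  5  6  7  8  9 10
  j  4  4  4  3  2  1  2  3  4  5  6  7  8  9
  u  5  5  5  4  3  2  1  2  3  4  5  6  7  8
  g  6  6  6  5  4  3  2  1  2  3  4  5  6  7
  m  7  7  7  6  5  4  3  2  2  3  4  5  6  7
  p  8  8  8  7  6  5  4  3  3  2  3  4  5  6
  i  9  9  9  8  7  6  5  4  4  3  3  3  4  5
  x 10 10 10  9  8  7  6  5  5  4  4  4  3  4
  j 11 11 11 10  9  8  7  6  6  5  5  5  4  3
The bottom-right entry gives D[11][13] = 3, so no sequence of fewer than 3 edits works. Backtracking through the table gives one optimal edit sequence (3 edits):
  zlxjugmpixj → yzlxjugmpixj (ins y @1)
  yzlxjugmpixj → yzlxjuglpixj (sub m→l @8)
  yzlxjuglpixj → yzlxjuglptixj (ins t @10)
Edit distance = 3.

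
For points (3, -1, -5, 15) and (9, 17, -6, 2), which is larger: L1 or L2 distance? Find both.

L1 = |3 - 9| + |-1 - 17| + |-5 - (-6)| + |15 - 2| = 6 + 18 + 1 + 13 = 38
L2 = √(6² + 18² + 1² + 13²) = √530 ≈ 23.0217
L1 ≥ L2 always (equality iff movement is along one axis); L1 > L2 here.
Ratio L1/L2 = 38/√530 ≈ 1.6506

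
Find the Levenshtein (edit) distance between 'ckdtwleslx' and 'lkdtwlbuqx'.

Let D[i][j] be the edit distance between the first i characters of 'ckdtwleslx' and the first j characters of 'lkdtwlbuqx', with D[i][0] = i, D[0][j] = j, and D[i][j] = D[i-1][j-1] if the characters match, else 1 + min(D[i-1][j], D[i][j-1], D[i-1][j-1]). Filling the table (rows: prefixes of 'ckdtwleslx', columns: prefixes of 'lkdtwlbuqx'):
     ε  l  k  d  t  w  l  b  u  q  x
  ε  0  1  2  3  4  5  6  7  8  9 10
  c  1  1  2  3  4  5  6  7  8  9 10
  k  2  2  1  2  3  4  5  6  7  8  9
  d  3  3  2  1  2  3  4  5  6  7  8
  t  4  4  3  2  1  2  3  4  5  6  7
  w  5  5  4  3  2  1  2  3  4  5  6
  l  6  5  5  4  3  2  1  2  3  4  5
  e  7  6  6  5  4  3  2  2  3  4  5
  s  8  7  7  6  5  4  3  3  3  4  5
  l  9  8  8  7  6  5  4  4  4  4  5
  x 10  9  9  8  7  6  5  5  5  5  4
The bottom-right entry gives D[10][10] = 4, so no sequence of fewer than 4 edits works. Backtracking through the table gives one optimal edit sequence (4 edits):
  ckdtwleslx → lkdtwleslx (sub c→l @1)
  lkdtwleslx → lkdtwlbslx (sub e→b @7)
  lkdtwlbslx → lkdtwlbulx (sub s→u @8)
  lkdtwlbulx → lkdtwlbuqx (sub l→q @9)
Edit distance = 4.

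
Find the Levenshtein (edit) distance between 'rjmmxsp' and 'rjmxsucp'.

Let D[i][j] be the edit distance between the first i characters of 'rjmmxsp' and the first j characters of 'rjmxsucp', with D[i][0] = i, D[0][j] = j, and D[i][j] = D[i-1][j-1] if the characters match, else 1 + min(D[i-1][j], D[i][j-1], D[i-1][j-1]). Filling the table (rows: prefixes of 'rjmmxsp', columns: prefixes of 'rjmxsucp'):
     ε  r  j  m  x  s  u  c  p
  ε  0  1  2  3  4  5  6  7  8
  r  1  0  1  2  3  4  5  6  7
  j  2  1  0  1  2  3  4  5  6
  m  3  2  1  0  1  2  3  4  5
  m  4  3  2  1  1  2  3  4  5
  x  5  4  3  2  1  2  3  4  5
  s  6  5  4  3  2  1  2  3  4
  p  7  6  5  4  3  2  2  3  3
The bottom-right entry gives D[7][8] = 3, so no sequence of fewer than 3 edits works. Backtracking through the table gives one optimal edit sequence (3 edits):
  rjmmxsp → rjmxsp (del m @3)
  rjmxsp → rjmxsup (ins u @6)
  rjmxsup → rjmxsucp (ins c @7)
Edit distance = 3.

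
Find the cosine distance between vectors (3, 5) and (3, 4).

With u = (3, 5), v = (3, 4):
u·v = 3·3 + 5·4 = 9 + 20 = 29.
|u| = √(3² + 5²) = √34, |v| = √(3² + 4²) = √25, so |u||v| = √(34·25) = √850.
cos θ = (u·v)/(|u||v|) = 29/√850 ≈ 0.9947
Cosine distance = 1 - cos θ ≈ 1 - 0.9947 = 0.0053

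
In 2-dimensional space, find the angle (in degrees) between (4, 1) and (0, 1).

With u = (4, 1), v = (0, 1):
u·v = 4·0 + 1·1 = 0 + 1 = 1.
|u| = √(4² + 1²) = √17, |v| = √(0² + 1²) = √1, so |u||v| = √(17·1) = √17.
cos θ = (u·v)/(|u||v|) = 1/√17 ≈ 0.242536
θ = arccos(0.242536) ≈ 75.96°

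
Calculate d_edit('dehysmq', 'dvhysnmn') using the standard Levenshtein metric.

Let D[i][j] be the edit distance between the first i characters of 'dehysmq' and the first j characters of 'dvhysnmn', with D[i][0] = i, D[0][j] = j, and D[i][j] = D[i-1][j-1] if the characters match, else 1 + min(D[i-1][j], D[i][j-1], D[i-1][j-1]). Filling the table (rows: prefixes of 'dehysmq', columns: prefixes of 'dvhysnmn'):
     ε  d  v  h  y  s  n  m  n
  ε  0  1  2  3  4  5  6  7  8
  d  1  0  1  2  3  4  5  6  7
  e  2  1  1  2  3  4  5  6  7
  h  3  2  2  1  2  3  4  5  6
  y  4  3  3  2  1  2  3  4  5
  s  5  4  4  3  2  1  2  3  4
  m  6  5  5  4  3  2  2  2  3
  q  7  6  6  5  4  3  3  3  3
The bottom-right entry gives D[7][8] = 3, so no sequence of fewer than 3 edits works. Backtracking through the table gives one optimal edit sequence (3 edits):
  dehysmq → dvhysmq (sub e→v @2)
  dvhysmq → dvhysnmq (ins n @6)
  dvhysnmq → dvhysnmn (sub q→n @8)
Edit distance = 3.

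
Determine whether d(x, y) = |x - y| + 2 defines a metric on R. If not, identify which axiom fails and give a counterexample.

No. d fails identity of indiscernibles (specifically d(x,x) = 0): d(-7, -7) = |-7 - (-7)| + 2 = 0 + 2 = 2 ≠ 0.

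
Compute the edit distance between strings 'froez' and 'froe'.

Let D[i][j] be the edit distance between the first i characters of 'froez' and the first j characters of 'froe', with D[i][0] = i, D[0][j] = j, and D[i][j] = D[i-1][j-1] if the characters match, else 1 + min(D[i-1][j], D[i][j-1], D[i-1][j-1]). Filling the table (rows: prefixes of 'froez', columns: prefixes of 'froe'):
     ε  f  r  o  e
  ε  0  1  2  3  4
  f  1  0  1  2  3
  r  2  1  0  1  2
  o  3  2  1  0  1
  e  4  3  2  1  0
  z  5  4  3  2  1
The bottom-right entry gives D[5][4] = 1, so no sequence of fewer than 1 edit works. Backtracking through the table gives one optimal edit sequence (1 edit):
  froez → froe (del z @5)
Edit distance = 1.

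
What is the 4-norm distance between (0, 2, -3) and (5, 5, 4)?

(Σ|x_i - y_i|^4)^(1/4) = (|0 - 5|^4 + |2 - 5|^4 + |-3 - 4|^4)^(1/4)
= (5^4 + 3^4 + 7^4)^(1/4) = (625 + 81 + 2401)^(1/4) = (3107)^(1/4) ≈ 7.466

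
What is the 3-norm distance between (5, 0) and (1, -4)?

(Σ|x_i - y_i|^3)^(1/3) = (|5 - 1|^3 + |0 - (-4)|^3)^(1/3)
= (4^3 + 4^3)^(1/3) = (64 + 64)^(1/3) = (128)^(1/3) ≈ 5.0397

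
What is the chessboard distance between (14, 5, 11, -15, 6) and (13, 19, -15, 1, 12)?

max(|x_i - y_i|) = max(|14 - 13|, |5 - 19|, |11 - (-15)|, |-15 - 1|, |6 - 12|) = max(1, 14, 26, 16, 6) = 26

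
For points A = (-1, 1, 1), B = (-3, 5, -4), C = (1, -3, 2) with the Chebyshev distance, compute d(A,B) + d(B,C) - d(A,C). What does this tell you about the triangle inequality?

d(A,B) = max(2, 4, 5) = 5, d(B,C) = max(4, 8, 6) = 8, d(A,C) = max(2, 4, 1) = 4.
d(A,B) + d(B,C) - d(A,C) = 5 + 8 - 4 = 13 - 4 = 9. This is ≥ 0, so the triangle inequality holds for these points.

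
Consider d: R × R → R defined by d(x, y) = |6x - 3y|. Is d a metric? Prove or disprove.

No. d fails symmetry: d(3, 4) = |6·3 - 3·4| = |6| = 6, but d(4, 3) = |6·4 - 3·3| = |15| = 15. Since 6 ≠ 15, d(x,y) ≠ d(y,x) in general.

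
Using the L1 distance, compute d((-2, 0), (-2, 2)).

Σ|x_i - y_i| = |-2 - (-2)| + |0 - 2| = 0 + 2 = 2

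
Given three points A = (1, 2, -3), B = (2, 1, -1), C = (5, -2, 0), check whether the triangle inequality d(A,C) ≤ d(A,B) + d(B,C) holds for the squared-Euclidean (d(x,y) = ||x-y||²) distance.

d(A,B) = 1² + 1² + 2² = 6, d(B,C) = 3² + 3² + 1² = 19, d(A,C) = 4² + 4² + 3² = 41.
d(A,C) = 41 > 6 + 19 = 25. Triangle inequality is VIOLATED. (Squared-Euclidean is not a metric — this is a counterexample.)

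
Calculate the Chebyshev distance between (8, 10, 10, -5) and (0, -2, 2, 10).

max(|x_i - y_i|) = max(|8 - 0|, |10 - (-2)|, |10 - 2|, |-5 - 10|) = max(8, 12, 8, 15) = 15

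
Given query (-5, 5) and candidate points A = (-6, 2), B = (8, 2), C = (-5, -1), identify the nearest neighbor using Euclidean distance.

Distances: d(A) ≈ 3.1623, d(B) ≈ 13.3417, d(C) = 6. Nearest: A = (-6, 2) with distance 3.1623.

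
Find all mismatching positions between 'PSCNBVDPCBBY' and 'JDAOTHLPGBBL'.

Differing positions: 1, 2, 3, 4, 5, 6, 7, 9, 12. Hamming distance = 9.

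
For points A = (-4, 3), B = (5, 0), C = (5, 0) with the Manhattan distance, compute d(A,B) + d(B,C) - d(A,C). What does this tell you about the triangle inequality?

d(A,B) = 9 + 3 = 12, d(B,C) = 0 + 0 = 0, d(A,C) = 9 + 3 = 12.
d(A,B) + d(B,C) - d(A,C) = 12 + 0 - 12 = 12 - 12 = 0. This is ≥ 0, so the triangle inequality holds for these points.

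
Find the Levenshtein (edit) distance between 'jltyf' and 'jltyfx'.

Let D[i][j] be the edit distance between the first i characters of 'jltyf' and the first j characters of 'jltyfx', with D[i][0] = i, D[0][j] = j, and D[i][j] = D[i-1][j-1] if the characters match, else 1 + min(D[i-1][j], D[i][j-1], D[i-1][j-1]). Filling the table (rows: prefixes of 'jltyf', columns: prefixes of 'jltyfx'):
     ε  j  l  t  y  f  x
  ε  0  1  2  3  4  5  6
  j  1  0  1  2  3  4  5
  l  2  1  0  1  2  3  4
  t  3  2  1  0  1  2  3
  y  4  3  2  1  0  1  2
  f  5  4  3  2  1  0  1
The bottom-right entry gives D[5][6] = 1, so no sequence of fewer than 1 edit works. Backtracking through the table gives one optimal edit sequence (1 edit):
  jltyf → jltyfx (ins x @6)
Edit distance = 1.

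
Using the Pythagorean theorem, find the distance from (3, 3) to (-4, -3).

√(Σ(x_i - y_i)²) = √((3 - (-4))² + (3 - (-3))²)
= √(7² + 6²) = √(49 + 36) = √85 ≈ 9.2195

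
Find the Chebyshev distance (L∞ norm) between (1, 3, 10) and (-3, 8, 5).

max(|x_i - y_i|) = max(|1 - (-3)|, |3 - 8|, |10 - 5|) = max(4, 5, 5) = 5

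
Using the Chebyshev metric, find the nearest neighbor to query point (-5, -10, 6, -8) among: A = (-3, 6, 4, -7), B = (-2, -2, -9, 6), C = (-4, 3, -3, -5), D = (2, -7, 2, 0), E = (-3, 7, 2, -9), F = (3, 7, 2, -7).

Distances: d(A) = 16, d(B) = 15, d(C) = 13, d(D) = 8, d(E) = 17, d(F) = 17. Nearest: D = (2, -7, 2, 0) with distance 8.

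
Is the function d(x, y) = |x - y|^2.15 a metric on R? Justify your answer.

No. d(x,y) = |x-y|^2.15 fails the triangle inequality since p = 2.15 > 1. Counterexample: x = 5, y = 10, z = 19. d(x,z) = |5 - 19|^2.15 = 14^2.15 ≈ 291.1892, but d(x,y) + d(y,z) = 5^2.15 + 9^2.15 ≈ 31.8263 + 112.6215 = 144.4478. Since 291.1892 > 144.4478, the triangle inequality is violated.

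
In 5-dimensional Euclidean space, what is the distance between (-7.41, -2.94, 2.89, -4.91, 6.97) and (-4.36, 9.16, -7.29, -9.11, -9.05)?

√(Σ(x_i - y_i)²) = √((-7.41 - (-4.36))² + (-2.94 - 9.16)² + (2.89 - (-7.29))² + (-4.91 - (-9.11))² + (6.97 - (-9.05))²)
= √((-3.05)² + (-12.1)² + 10.18² + 4.2² + 16.02²) = √(9.3025 + 146.41 + 103.6324 + 17.64 + 256.6404) = √533.6253 ≈ 23.1003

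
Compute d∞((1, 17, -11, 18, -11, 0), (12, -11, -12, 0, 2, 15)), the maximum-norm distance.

max(|x_i - y_i|) = max(|1 - 12|, |17 - (-11)|, |-11 - (-12)|, |18 - 0|, |-11 - 2|, |0 - 15|) = max(11, 28, 1, 18, 13, 15) = 28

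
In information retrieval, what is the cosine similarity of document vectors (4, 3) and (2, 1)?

With u = (4, 3), v = (2, 1):
u·v = 4·2 + 3·1 = 8 + 3 = 11.
|u| = √(4² + 3²) = √25, |v| = √(2² + 1²) = √5, so |u||v| = √(25·5) = √125.
cos θ = (u·v)/(|u||v|) = 11/√125 ≈ 0.9839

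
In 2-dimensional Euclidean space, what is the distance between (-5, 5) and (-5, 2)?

√(Σ(x_i - y_i)²) = √((-5 - (-5))² + (5 - 2)²)
= √(0² + 3²) = √(0 + 9) = √9 = 3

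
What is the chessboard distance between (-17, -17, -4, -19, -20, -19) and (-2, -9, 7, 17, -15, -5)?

max(|x_i - y_i|) = max(|-17 - (-2)|, |-17 - (-9)|, |-4 - 7|, |-19 - 17|, |-20 - (-15)|, |-19 - (-5)|) = max(15, 8, 11, 36, 5, 14) = 36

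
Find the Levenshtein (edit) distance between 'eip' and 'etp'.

Let D[i][j] be the edit distance between the first i characters of 'eip' and the first j characters of 'etp', with D[i][0] = i, D[0][j] = j, and D[i][j] = D[i-1][j-1] if the characters match, else 1 + min(D[i-1][j], D[i][j-1], D[i-1][j-1]). Filling the table (rows: prefixes of 'eip', columns: prefixes of 'etp'):
     ε  e  t  p
  ε  0  1  2  3
  e  1  0  1  2
  i  2  1  1  2
  p  3  2  2  1
The bottom-right entry gives D[3][3] = 1, so no sequence of fewer than 1 edit works. Backtracking through the table gives one optimal edit sequence (1 edit):
  eip → etp (sub i→t @2)
Edit distance = 1.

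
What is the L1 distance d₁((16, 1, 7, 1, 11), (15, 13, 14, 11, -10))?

Σ|x_i - y_i| = |16 - 15| + |1 - 13| + |7 - 14| + |1 - 11| + |11 - (-10)| = 1 + 12 + 7 + 10 + 21 = 51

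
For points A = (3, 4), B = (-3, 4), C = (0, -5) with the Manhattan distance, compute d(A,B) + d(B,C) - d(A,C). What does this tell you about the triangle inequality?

d(A,B) = 6 + 0 = 6, d(B,C) = 3 + 9 = 12, d(A,C) = 3 + 9 = 12.
d(A,B) + d(B,C) - d(A,C) = 6 + 12 - 12 = 18 - 12 = 6. This is ≥ 0, so the triangle inequality holds for these points.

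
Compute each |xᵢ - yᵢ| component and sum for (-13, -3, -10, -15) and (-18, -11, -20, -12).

Σ|x_i - y_i| = |-13 - (-18)| + |-3 - (-11)| + |-10 - (-20)| + |-15 - (-12)| = 5 + 8 + 10 + 3 = 26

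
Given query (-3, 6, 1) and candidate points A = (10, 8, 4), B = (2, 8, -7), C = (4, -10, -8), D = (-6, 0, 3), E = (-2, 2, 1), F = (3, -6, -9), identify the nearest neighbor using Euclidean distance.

Distances: d(A) ≈ 13.4907, d(B) ≈ 9.6437, d(C) ≈ 19.6469, d(D) = 7, d(E) ≈ 4.1231, d(F) ≈ 16.7332. Nearest: E = (-2, 2, 1) with distance 4.1231.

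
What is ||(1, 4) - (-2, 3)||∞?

max(|x_i - y_i|) = max(|1 - (-2)|, |4 - 3|) = max(3, 1) = 3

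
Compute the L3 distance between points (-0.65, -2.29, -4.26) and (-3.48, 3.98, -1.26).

(Σ|x_i - y_i|^3)^(1/3) = (|-0.65 - (-3.48)|^3 + |-2.29 - 3.98|^3 + |-4.26 - (-1.26)|^3)^(1/3)
= (2.83^3 + 6.27^3 + 3^3)^(1/3) ≈ (22.6652 + 246.4919 + 27)^(1/3) = (296.1571)^(1/3) ≈ 6.6656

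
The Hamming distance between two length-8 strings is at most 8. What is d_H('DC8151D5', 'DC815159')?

Differing positions: 7, 8. Hamming distance = 2. The maximum possible Hamming distance for length-8 strings is 8, so d_H/8 = 2/8 = 0.25.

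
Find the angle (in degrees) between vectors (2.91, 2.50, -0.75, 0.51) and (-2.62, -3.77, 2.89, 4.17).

With u = (2.91, 2.50, -0.75, 0.51), v = (-2.62, -3.77, 2.89, 4.17):
u·v = 2.91·(-2.62) + 2.5·(-3.77) + (-0.75)·2.89 + 0.51·4.17 = (-7.6242) + (-9.425) + (-2.1675) + 2.1267 = -17.09.
|u| = √(2.91² + 2.5² + (-0.75)² + 0.51²) = √(8.4681 + 6.25 + 0.5625 + 0.2601) = √15.5407, |v| = √((-2.62)² + (-3.77)² + 2.89² + 4.17²) = √(6.8644 + 14.2129 + 8.3521 + 17.3889) = √46.8183.
cos θ = (u·v)/(|u||v|) = -17.09/(√15.5407·√46.8183) ≈ -0.633576
θ = arccos(-0.633576) ≈ 129.31°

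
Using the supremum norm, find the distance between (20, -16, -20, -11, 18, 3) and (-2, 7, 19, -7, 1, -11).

max(|x_i - y_i|) = max(|20 - (-2)|, |-16 - 7|, |-20 - 19|, |-11 - (-7)|, |18 - 1|, |3 - (-11)|) = max(22, 23, 39, 4, 17, 14) = 39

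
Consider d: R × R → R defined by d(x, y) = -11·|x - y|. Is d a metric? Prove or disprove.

No. With c = -11 < 0, d fails non-negativity: d(7, 16) = -11·|7 - 16| = -11·9 = -99 < 0.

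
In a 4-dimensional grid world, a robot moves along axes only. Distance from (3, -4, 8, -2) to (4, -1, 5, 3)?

Σ|x_i - y_i| = |3 - 4| + |-4 - (-1)| + |8 - 5| + |-2 - 3| = 1 + 3 + 3 + 5 = 12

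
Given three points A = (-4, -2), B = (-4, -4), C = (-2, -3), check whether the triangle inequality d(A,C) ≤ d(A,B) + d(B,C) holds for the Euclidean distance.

d(A,B) = √(0² + 2²) = √4 = 2, d(B,C) = √(2² + 1²) = √5 ≈ 2.2361, d(A,C) = √(2² + 1²) = √5 ≈ 2.2361.
d(A,C) ≈ 2.2361 ≤ 2 + 2.2361 = 4.2361. Triangle inequality is satisfied.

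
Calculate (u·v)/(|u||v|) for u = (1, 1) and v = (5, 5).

With u = (1, 1), v = (5, 5):
u·v = 1·5 + 1·5 = 5 + 5 = 10.
|u| = √(1² + 1²) = √2, |v| = √(5² + 5²) = √50, so |u||v| = √(2·50) = √100 = 10.
cos θ = (u·v)/(|u||v|) = 10/10 = 1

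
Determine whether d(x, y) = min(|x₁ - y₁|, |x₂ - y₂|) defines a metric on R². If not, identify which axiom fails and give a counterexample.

No. d fails identity of indiscernibles: take x = (-2, 0) and y = (-2, 9). Then d(x,y) = min(|-2 - (-2)|, |0 - 9|) = min(0, 9) = 0, yet x ≠ y.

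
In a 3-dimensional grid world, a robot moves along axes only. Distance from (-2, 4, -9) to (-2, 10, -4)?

Σ|x_i - y_i| = |-2 - (-2)| + |4 - 10| + |-9 - (-4)| = 0 + 6 + 5 = 11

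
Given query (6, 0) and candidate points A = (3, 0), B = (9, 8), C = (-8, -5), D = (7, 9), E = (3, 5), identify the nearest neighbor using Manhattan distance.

Distances: d(A) = 3, d(B) = 11, d(C) = 19, d(D) = 10, d(E) = 8. Nearest: A = (3, 0) with distance 3.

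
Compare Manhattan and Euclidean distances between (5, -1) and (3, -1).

L1 = |5 - 3| + |-1 - (-1)| = 2 + 0 = 2
L2 = √(2² + 0²) = √4 = 2
L1 ≥ L2 always (equality iff movement is along one axis); L1 = L2 here (movement is along a single axis).
Ratio L1/L2 = 2/2 = 1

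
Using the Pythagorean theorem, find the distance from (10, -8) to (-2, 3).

√(Σ(x_i - y_i)²) = √((10 - (-2))² + (-8 - 3)²)
= √(12² + (-11)²) = √(144 + 121) = √265 ≈ 16.2788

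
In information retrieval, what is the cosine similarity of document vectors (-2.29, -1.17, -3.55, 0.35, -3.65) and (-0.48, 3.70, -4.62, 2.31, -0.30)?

With u = (-2.29, -1.17, -3.55, 0.35, -3.65), v = (-0.48, 3.70, -4.62, 2.31, -0.30):
u·v = (-2.29)·(-0.48) + (-1.17)·3.7 + (-3.55)·(-4.62) + 0.35·2.31 + (-3.65)·(-0.3) = 1.0992 + (-4.329) + 16.401 + 0.8085 + 1.095 = 15.0747.
|u| = √((-2.29)² + (-1.17)² + (-3.55)² + 0.35² + (-3.65)²) = √(5.2441 + 1.3689 + 12.6025 + 0.1225 + 13.3225) = √32.6605, |v| = √((-0.48)² + 3.7² + (-4.62)² + 2.31² + (-0.3)²) = √(0.2304 + 13.69 + 21.3444 + 5.3361 + 0.09) = √40.6909.
cos θ = (u·v)/(|u||v|) = 15.0747/(√32.6605·√40.6909) ≈ 0.4135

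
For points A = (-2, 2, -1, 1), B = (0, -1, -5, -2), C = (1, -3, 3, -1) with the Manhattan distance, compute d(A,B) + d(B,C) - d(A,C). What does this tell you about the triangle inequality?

d(A,B) = 2 + 3 + 4 + 3 = 12, d(B,C) = 1 + 2 + 8 + 1 = 12, d(A,C) = 3 + 5 + 4 + 2 = 14.
d(A,B) + d(B,C) - d(A,C) = 12 + 12 - 14 = 24 - 14 = 10. This is ≥ 0, so the triangle inequality holds for these points.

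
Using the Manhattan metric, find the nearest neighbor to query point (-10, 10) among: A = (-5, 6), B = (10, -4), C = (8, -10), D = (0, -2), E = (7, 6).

Distances: d(A) = 9, d(B) = 34, d(C) = 38, d(D) = 22, d(E) = 21. Nearest: A = (-5, 6) with distance 9.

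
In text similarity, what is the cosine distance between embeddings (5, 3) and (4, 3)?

With u = (5, 3), v = (4, 3):
u·v = 5·4 + 3·3 = 20 + 9 = 29.
|u| = √(5² + 3²) = √34, |v| = √(4² + 3²) = √25, so |u||v| = √(34·25) = √850.
cos θ = (u·v)/(|u||v|) = 29/√850 ≈ 0.9947
Cosine distance = 1 - cos θ ≈ 1 - 0.9947 = 0.0053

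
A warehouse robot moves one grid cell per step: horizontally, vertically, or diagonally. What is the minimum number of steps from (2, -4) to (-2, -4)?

max(|x_i - y_i|) = max(|2 - (-2)|, |-4 - (-4)|) = max(4, 0) = 4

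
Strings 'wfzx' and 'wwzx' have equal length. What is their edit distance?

Let D[i][j] be the edit distance between the first i characters of 'wfzx' and the first j characters of 'wwzx', with D[i][0] = i, D[0][j] = j, and D[i][j] = D[i-1][j-1] if the characters match, else 1 + min(D[i-1][j], D[i][j-1], D[i-1][j-1]). Filling the table (rows: prefixes of 'wfzx', columns: prefixes of 'wwzx'):
     ε  w  w  z  x
  ε  0  1  2  3  4
  w  1  0  1  2  3
  f  2  1  1  2  3
  z  3  2  2  1  2
  x  4  3  3  2  1
The bottom-right entry gives D[4][4] = 1, so no sequence of fewer than 1 edit works. Backtracking through the table gives one optimal edit sequence (1 edit):
  wfzx → wwzx (sub f→w @2)
Edit distance = 1.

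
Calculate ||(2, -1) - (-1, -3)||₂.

√(Σ(x_i - y_i)²) = √((2 - (-1))² + (-1 - (-3))²)
= √(3² + 2²) = √(9 + 4) = √13 ≈ 3.6056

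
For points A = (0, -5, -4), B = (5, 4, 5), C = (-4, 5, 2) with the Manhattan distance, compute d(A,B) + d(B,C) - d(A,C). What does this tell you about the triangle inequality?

d(A,B) = 5 + 9 + 9 = 23, d(B,C) = 9 + 1 + 3 = 13, d(A,C) = 4 + 10 + 6 = 20.
d(A,B) + d(B,C) - d(A,C) = 23 + 13 - 20 = 36 - 20 = 16. This is ≥ 0, so the triangle inequality holds for these points.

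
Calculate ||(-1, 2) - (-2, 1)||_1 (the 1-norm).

Σ|x_i - y_i| = |-1 - (-2)| + |2 - 1| = 1 + 1 = 2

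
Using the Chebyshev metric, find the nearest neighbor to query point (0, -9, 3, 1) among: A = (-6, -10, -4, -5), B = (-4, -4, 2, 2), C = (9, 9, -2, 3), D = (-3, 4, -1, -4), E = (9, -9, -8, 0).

Distances: d(A) = 7, d(B) = 5, d(C) = 18, d(D) = 13, d(E) = 11. Nearest: B = (-4, -4, 2, 2) with distance 5.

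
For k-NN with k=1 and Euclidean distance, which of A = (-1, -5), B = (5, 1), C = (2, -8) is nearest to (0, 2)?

Distances: d(A) ≈ 7.0711, d(B) ≈ 5.099, d(C) ≈ 10.198. Nearest: B = (5, 1) with distance 5.099.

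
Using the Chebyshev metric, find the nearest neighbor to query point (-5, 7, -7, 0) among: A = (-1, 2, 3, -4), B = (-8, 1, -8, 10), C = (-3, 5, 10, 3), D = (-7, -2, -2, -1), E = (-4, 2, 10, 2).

Distances: d(A) = 10, d(B) = 10, d(C) = 17, d(D) = 9, d(E) = 17. Nearest: D = (-7, -2, -2, -1) with distance 9.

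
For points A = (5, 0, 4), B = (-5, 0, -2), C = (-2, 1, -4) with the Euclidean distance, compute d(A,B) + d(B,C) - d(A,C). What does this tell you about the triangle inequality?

d(A,B) = √(10² + 0² + 6²) = √136 ≈ 11.6619, d(B,C) = √(3² + 1² + 2²) = √14 ≈ 3.7417, d(A,C) = √(7² + 1² + 8²) = √114 ≈ 10.6771.
d(A,B) + d(B,C) - d(A,C) = 11.6619 + 3.7417 - 10.6771 = 15.4036 - 10.6771 = 4.7265 (to 4 decimal places). This is ≥ 0, so the triangle inequality holds for these points.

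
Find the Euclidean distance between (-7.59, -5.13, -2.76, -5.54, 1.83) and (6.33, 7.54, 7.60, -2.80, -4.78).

√(Σ(x_i - y_i)²) = √((-7.59 - 6.33)² + (-5.13 - 7.54)² + (-2.76 - 7.6)² + (-5.54 - (-2.8))² + (1.83 - (-4.78))²)
= √((-13.92)² + (-12.67)² + (-10.36)² + (-2.74)² + 6.61²) = √(193.7664 + 160.5289 + 107.3296 + 7.5076 + 43.6921) = √512.8246 ≈ 22.6456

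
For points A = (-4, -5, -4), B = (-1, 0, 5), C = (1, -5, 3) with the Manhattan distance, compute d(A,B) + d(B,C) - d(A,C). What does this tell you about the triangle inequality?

d(A,B) = 3 + 5 + 9 = 17, d(B,C) = 2 + 5 + 2 = 9, d(A,C) = 5 + 0 + 7 = 12.
d(A,B) + d(B,C) - d(A,C) = 17 + 9 - 12 = 26 - 12 = 14. This is ≥ 0, so the triangle inequality holds for these points.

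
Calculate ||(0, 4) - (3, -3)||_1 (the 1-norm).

Σ|x_i - y_i| = |0 - 3| + |4 - (-3)| = 3 + 7 = 10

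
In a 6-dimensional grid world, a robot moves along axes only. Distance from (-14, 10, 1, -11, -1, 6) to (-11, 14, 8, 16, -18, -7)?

Σ|x_i - y_i| = |-14 - (-11)| + |10 - 14| + |1 - 8| + |-11 - 16| + |-1 - (-18)| + |6 - (-7)| = 3 + 4 + 7 + 27 + 17 + 13 = 71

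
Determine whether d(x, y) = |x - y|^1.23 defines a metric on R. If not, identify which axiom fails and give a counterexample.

No. d(x,y) = |x-y|^1.23 fails the triangle inequality since p = 1.23 > 1. Counterexample: x = -2, y = 3, z = 9. d(x,z) = |-2 - 9|^1.23 = 11^1.23 ≈ 19.0947, but d(x,y) + d(y,z) = 5^1.23 + 6^1.23 ≈ 7.2399 + 9.06 = 16.2999. Since 19.0947 > 16.2999, the triangle inequality is violated.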